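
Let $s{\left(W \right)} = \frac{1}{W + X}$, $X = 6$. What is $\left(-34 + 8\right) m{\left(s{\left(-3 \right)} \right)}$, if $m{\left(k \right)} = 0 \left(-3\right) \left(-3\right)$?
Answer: $0$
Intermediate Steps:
$s{\left(W \right)} = \frac{1}{6 + W}$ ($s{\left(W \right)} = \frac{1}{W + 6} = \frac{1}{6 + W}$)
$m{\left(k \right)} = 0$ ($m{\left(k \right)} = 0 \left(-3\right) = 0$)
$\left(-34 + 8\right) m{\left(s{\left(-3 \right)} \right)} = \left(-34 + 8\right) 0 = \left(-26\right) 0 = 0$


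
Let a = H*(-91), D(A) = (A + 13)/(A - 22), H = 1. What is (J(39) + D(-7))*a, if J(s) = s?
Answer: -102375/29 ≈ -3530.2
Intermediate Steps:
D(A) = (13 + A)/(-22 + A)
a = -91 (a = 1*(-91) = -91)
(J(39) + D(-7))*a = (39 + (13 - 7)/(-22 - 7))*(-91) = (39 + 6/(-29))*(-91) = (39 - 1/29*6)*(-91) = (39 - 6/29)*(-91) = (1125/29)*(-91) = -102375/29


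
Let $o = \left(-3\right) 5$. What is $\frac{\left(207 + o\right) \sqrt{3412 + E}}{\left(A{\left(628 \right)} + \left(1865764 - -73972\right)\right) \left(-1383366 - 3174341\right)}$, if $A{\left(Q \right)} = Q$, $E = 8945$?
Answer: $- \frac{16 \sqrt{1373}}{245655849593} \approx -2.4134 \cdot 10^{-9}$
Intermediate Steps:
$o = -15$
$\frac{\left(207 + o\right) \sqrt{3412 + E}}{\left(A{\left(628 \right)} + \left(1865764 - -73972\right)\right) \left(-1383366 - 3174341\right)} = \frac{\left(207 - 15\right) \sqrt{3412 + 8945}}{\left(628 + \left(1865764 - -73972\right)\right) \left(-1383366 - 3174341\right)} = \frac{192 \sqrt{12357}}{\left(628 + \left(1865764 + 73972\right)\right) \left(-4557707\right)} = \frac{192 \cdot 3 \sqrt{1373}}{\left(628 + 1939736\right) \left(-4557707\right)} = \frac{576 \sqrt{1373}}{1940364 \left(-4557707\right)} = \frac{576 \sqrt{1373}}{-8843610585348} = 576 \sqrt{1373} \left(- \frac{1}{8843610585348}\right) = - \frac{16 \sqrt{1373}}{245655849593}$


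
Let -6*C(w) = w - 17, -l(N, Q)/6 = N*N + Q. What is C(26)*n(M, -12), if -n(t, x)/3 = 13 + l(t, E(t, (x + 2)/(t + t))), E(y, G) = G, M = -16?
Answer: -109791/16 ≈ -6861.9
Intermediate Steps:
l(N, Q) = -6*Q - 6*N**2 (l(N, Q) = -6*(N*N + Q) = -6*(N**2 + Q) = -6*(Q + N**2) = -6*Q - 6*N**2)
C(w) = 17/6 - w/6 (C(w) = -(w - 17)/6 = -(-17 + w)/6 = 17/6 - w/6)
n(t, x) = -39 + 18*t**2 + 9*(2 + x)/t (n(t, x) = -3*(13 + (-6*(x + 2)/(t + t) - 6*t**2)) = -3*(13 + (-6*(2 + x)/(2*t) - 6*t**2)) = -3*(13 + (-6*(2 + x)*1/(2*t) - 6*t**2)) = -3*(13 + (-3*(2 + x)/t - 6*t**2)) = -3*(13 + (-6*t**2 - 3*(2 + x)/t)) = -3*(13 - 6*t**2 - 3*(2 + x)/t) = -39 + 18*t**2 + 9*(2 + x)/t)
C(26)*n(M, -12) = (17/6 - 1/6*26)*(3*(6 - 13*(-16) + 3*(-12) + 6*(-16)**3)/(-16)) = (17/6 - 13/3)*(3*(-1/16)*(6 + 208 - 36 + 6*(-4096))) = -9*(-1)*(6 + 208 - 36 - 24576)/(2*16) = -9*(-1)*(-24398)/(2*16) = -3/2*36597/8 = -109791/16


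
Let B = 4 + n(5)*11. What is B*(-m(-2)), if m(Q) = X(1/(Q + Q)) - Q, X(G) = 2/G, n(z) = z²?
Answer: 1674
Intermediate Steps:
m(Q) = 3*Q (m(Q) = 2/(1/(Q + Q)) - Q = 2/(1/(2*Q)) - Q = 2/((1/(2*Q))) - Q = 2*(2*Q) - Q = 4*Q - Q = 3*Q)
B = 279 (B = 4 + 5²*11 = 4 + 25*11 = 4 + 275 = 279)
B*(-m(-2)) = 279*(-3*(-2)) = 279*(-1*(-6)) = 279*6 = 1674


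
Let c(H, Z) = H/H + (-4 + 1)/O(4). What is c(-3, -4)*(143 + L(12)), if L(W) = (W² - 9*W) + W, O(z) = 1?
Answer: -382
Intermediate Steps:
L(W) = W² - 8*W
c(H, Z) = -2 (c(H, Z) = H/H + (-4 + 1)/1 = 1 - 3*1 = 1 - 3 = -2)
c(-3, -4)*(143 + L(12)) = -2*(143 + 12*(-8 + 12)) = -2*(143 + 12*4) = -2*(143 + 48) = -2*191 = -382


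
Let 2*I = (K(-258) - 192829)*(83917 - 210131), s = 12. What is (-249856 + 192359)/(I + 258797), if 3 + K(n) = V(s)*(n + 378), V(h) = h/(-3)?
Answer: -5227/1109054471 ≈ -4.7130e-6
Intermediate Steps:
V(h) = -h/3 (V(h) = h*(-⅓) = -h/3)
K(n) = -1515 - 4*n (K(n) = -3 + (-⅓*12)*(n + 378) = -3 - 4*(378 + n) = -3 + (-1512 - 4*n) = -1515 - 4*n)
I = 12199340384 (I = (((-1515 - 4*(-258)) - 192829)*(83917 - 210131))/2 = (((-1515 + 1032) - 192829)*(-126214))/2 = ((-483 - 192829)*(-126214))/2 = (-193312*(-126214))/2 = (½)*24398680768 = 12199340384)
(-249856 + 192359)/(I + 258797) = (-249856 + 192359)/(12199340384 + 258797) = -57497/12199599181 = -57497*1/12199599181 = -5227/1109054471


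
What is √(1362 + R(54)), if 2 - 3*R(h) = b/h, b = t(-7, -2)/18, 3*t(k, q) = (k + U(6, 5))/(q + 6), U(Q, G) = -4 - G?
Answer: √8940459/81 ≈ 36.914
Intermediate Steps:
t(k, q) = (-9 + k)/(3*(6 + q)) (t(k, q) = ((k + (-4 - 1*5))/(q + 6))/3 = ((k + (-4 - 5))/(6 + q))/3 = ((k - 9)/(6 + q))/3 = ((-9 + k)/(6 + q))/3 = (-9 + k)/(3*(6 + q)))
b = -2/27 (b = ((-9 - 7)/(3*(6 - 2)))/18 = ((⅓)*(-16)/4)*(1/18) = ((⅓)*(¼)*(-16))*(1/18) = -4/3*1/18 = -2/27 ≈ -0.074074)
R(h) = ⅔ + 2/(81*h) (R(h) = ⅔ - (-2)/(81*h) = ⅔ + 2/(81*h))
√(1362 + R(54)) = √(1362 + (2/81)*(1 + 27*54)/54) = √(1362 + (2/81)*(1/54)*(1 + 1458)) = √(1362 + (2/81)*(1/54)*1459) = √(1362 + 1459/2187) = √(2980153/2187) = √8940459/81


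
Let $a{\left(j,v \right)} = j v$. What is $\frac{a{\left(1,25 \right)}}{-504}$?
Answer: $- \frac{25}{504} \approx -0.049603$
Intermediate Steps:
$\frac{a{\left(1,25 \right)}}{-504} = \frac{1 \cdot 25}{-504} = 25 \left(- \frac{1}{504}\right) = - \frac{25}{504}$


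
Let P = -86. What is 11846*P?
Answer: -1018756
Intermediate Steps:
11846*P = 11846*(-86) = -1018756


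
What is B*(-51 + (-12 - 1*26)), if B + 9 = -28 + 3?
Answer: 3026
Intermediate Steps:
B = -34 (B = -9 + (-28 + 3) = -9 - 25 = -34)
B*(-51 + (-12 - 1*26)) = -34*(-51 + (-12 - 1*26)) = -34*(-51 + (-12 - 26)) = -34*(-51 - 38) = -34*(-89) = 3026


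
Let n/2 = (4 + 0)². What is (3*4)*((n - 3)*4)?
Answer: 1392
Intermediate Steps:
n = 32 (n = 2*(4 + 0)² = 2*4² = 2*16 = 32)
(3*4)*((n - 3)*4) = (3*4)*((32 - 3)*4) = 12*(29*4) = 12*116 = 1392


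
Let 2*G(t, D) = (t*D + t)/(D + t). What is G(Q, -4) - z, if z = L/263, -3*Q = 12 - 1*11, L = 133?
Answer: -4247/6838 ≈ -0.62109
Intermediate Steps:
Q = -⅓ (Q = -(12 - 1*11)/3 = -(12 - 11)/3 = -⅓*1 = -⅓ ≈ -0.33333)
G(t, D) = (t + D*t)/(2*(D + t)) (G(t, D) = ((t*D + t)/(D + t))/2 = ((D*t + t)/(D + t))/2 = ((t + D*t)/(D + t))/2 = (t + D*t)/(2*(D + t)))
z = 133/263 ≈ 0.50570
G(Q, -4) - z = (½)*(-⅓)*(1 - 4)/(-4 - ⅓) - 1*133/263 = (½)*(-⅓)*(-3)/(-13/3) - 133/263 = (½)*(-⅓)*(-3/13)*(-3) - 133/263 = -3/26 - 133/263 = -4247/6838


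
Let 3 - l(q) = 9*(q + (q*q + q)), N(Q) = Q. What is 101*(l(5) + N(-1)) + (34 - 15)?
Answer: -31594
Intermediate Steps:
l(q) = 3 - 18*q - 9*q² (l(q) = 3 - 9*(q + (q*q + q)) = 3 - 9*(q + (q² + q)) = 3 - 9*(q + (q + q²)) = 3 - 9*(q² + 2*q) = 3 - (9*q² + 18*q) = 3 + (-18*q - 9*q²) = 3 - 18*q - 9*q²)
101*(l(5) + N(-1)) + (34 - 15) = 101*((3 - 18*5 - 9*5²) - 1) + (34 - 15) = 101*((3 - 90 - 9*25) - 1) + 19 = 101*((3 - 90 - 225) - 1) + 19 = 101*(-312 - 1) + 19 = 101*(-313) + 19 = -31613 + 19 = -31594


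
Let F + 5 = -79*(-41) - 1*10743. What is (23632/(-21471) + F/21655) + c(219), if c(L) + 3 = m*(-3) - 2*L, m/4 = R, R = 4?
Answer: -228035729644/464954505 ≈ -490.45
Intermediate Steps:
m = 16 (m = 4*4 = 16)
c(L) = -51 - 2*L (c(L) = -3 + (16*(-3) - 2*L) = -3 + (-48 - 2*L) = -51 - 2*L)
F = -7509 (F = -5 + (-79*(-41) - 1*10743) = -5 + (3239 - 10743) = -5 - 7504 = -7509)
(23632/(-21471) + F/21655) + c(219) = (23632/(-21471) - 7509/21655) + (-51 - 2*219) = (23632*(-1/21471) - 7509*1/21655) + (-51 - 438) = (-23632/21471 - 7509/21655) - 489 = -672976699/464954505 - 489 = -228035729644/464954505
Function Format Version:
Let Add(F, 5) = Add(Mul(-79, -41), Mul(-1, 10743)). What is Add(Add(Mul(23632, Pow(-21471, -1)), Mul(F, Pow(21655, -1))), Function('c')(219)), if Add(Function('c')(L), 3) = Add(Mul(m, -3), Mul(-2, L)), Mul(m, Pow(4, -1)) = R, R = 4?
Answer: Rational(-228035729644, 464954505) ≈ -490.45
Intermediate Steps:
m = 16 (m = Mul(4, 4) = 16)
Function('c')(L) = Add(-51, Mul(-2, L)) (Function('c')(L) = Add(-3, Add(Mul(16, -3), Mul(-2, L))) = Add(-3, Add(-48, Mul(-2, L))) = Add(-51, Mul(-2, L)))
F = -7509 (F = Add(-5, Add(Mul(-79, -41), Mul(-1, 10743))) = Add(-5, Add(3239, -10743)) = Add(-5, -7504) = -7509)
Add(Add(Mul(23632, Pow(-21471, -1)), Mul(F, Pow(21655, -1))), Function('c')(219)) = Add(Add(Mul(23632, Pow(-21471, -1)), Mul(-7509, Pow(21655, -1))), Add(-51, Mul(-2, 219))) = Add(Add(Mul(23632, Rational(-1, 21471)), Mul(-7509, Rational(1, 21655))), Add(-51, -438)) = Add(Add(Rational(-23632, 21471), Rational(-7509, 21655)), -489) = Add(Rational(-672976699, 464954505), -489) = Rational(-228035729644, 464954505)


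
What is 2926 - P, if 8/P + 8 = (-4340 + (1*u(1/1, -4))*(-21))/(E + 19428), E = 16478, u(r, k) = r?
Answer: 853535182/291609 ≈ 2927.0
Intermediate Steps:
P = -287248/291609 (P = 8/(-8 + (-4340 + (1*(1/1))*(-21))/(16478 + 19428)) = 8/(-8 + (-4340 + (1*(1*1))*(-21))/35906) = 8/(-8 + (-4340 + (1*1)*(-21))*(1/35906)) = 8/(-8 + (-4340 + 1*(-21))*(1/35906)) = 8/(-8 + (-4340 - 21)*(1/35906)) = 8/(-8 - 4361*1/35906) = 8/(-8 - 4361/35906) = 8/(-291609/35906) = 8*(-35906/291609) = -287248/291609 ≈ -0.98505)
2926 - P = 2926 - 1*(-287248/291609) = 2926 + 287248/291609 = 853535182/291609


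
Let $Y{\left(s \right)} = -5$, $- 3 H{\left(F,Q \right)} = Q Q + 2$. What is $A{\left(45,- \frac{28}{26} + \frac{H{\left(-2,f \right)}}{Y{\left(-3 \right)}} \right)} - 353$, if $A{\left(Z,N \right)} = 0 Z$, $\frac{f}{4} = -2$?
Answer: $-353$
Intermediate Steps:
$f = -8$ ($f = 4 \left(-2\right) = -8$)
$H{\left(F,Q \right)} = - \frac{2}{3} - \frac{Q^{2}}{3}$ ($H{\left(F,Q \right)} = - \frac{Q Q + 2}{3} = - \frac{Q^{2} + 2}{3} = - \frac{2 + Q^{2}}{3} = - \frac{2}{3} - \frac{Q^{2}}{3}$)
$A{\left(Z,N \right)} = 0$
$A{\left(45,- \frac{28}{26} + \frac{H{\left(-2,f \right)}}{Y{\left(-3 \right)}} \right)} - 353 = 0 - 353 = -353$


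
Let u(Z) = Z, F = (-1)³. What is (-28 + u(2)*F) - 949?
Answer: -979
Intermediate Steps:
F = -1
(-28 + u(2)*F) - 949 = (-28 + 2*(-1)) - 949 = (-28 - 2) - 949 = -30 - 949 = -979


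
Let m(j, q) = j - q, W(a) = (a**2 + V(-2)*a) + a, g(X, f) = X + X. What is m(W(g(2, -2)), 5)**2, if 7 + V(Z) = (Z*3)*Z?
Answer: 1225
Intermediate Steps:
V(Z) = -7 + 3*Z**2 (V(Z) = -7 + (Z*3)*Z = -7 + (3*Z)*Z = -7 + 3*Z**2)
g(X, f) = 2*X
W(a) = a**2 + 6*a (W(a) = (a**2 + (-7 + 3*(-2)**2)*a) + a = (a**2 + (-7 + 3*4)*a) + a = (a**2 + (-7 + 12)*a) + a = (a**2 + 5*a) + a = a**2 + 6*a)
m(W(g(2, -2)), 5)**2 = ((2*2)*(6 + 2*2) - 1*5)**2 = (4*(6 + 4) - 5)**2 = (4*10 - 5)**2 = (40 - 5)**2 = 35**2 = 1225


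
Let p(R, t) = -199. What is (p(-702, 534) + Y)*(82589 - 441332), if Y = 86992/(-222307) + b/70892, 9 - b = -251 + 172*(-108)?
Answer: 281449797623604456/3939946961 ≈ 7.1435e+7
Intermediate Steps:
b = 18836 (b = 9 - (-251 + 172*(-108)) = 9 - (-251 - 18576) = 9 - 1*(-18827) = 9 + 18827 = 18836)
Y = -494915553/3939946961 (Y = 86992/(-222307) + 18836/70892 = 86992*(-1/222307) + 18836*(1/70892) = -86992/222307 + 4709/17723 = -494915553/3939946961 ≈ -0.12561)
(p(-702, 534) + Y)*(82589 - 441332) = (-199 - 494915553/3939946961)*(82589 - 441332) = -784544360792/3939946961*(-358743) = 281449797623604456/3939946961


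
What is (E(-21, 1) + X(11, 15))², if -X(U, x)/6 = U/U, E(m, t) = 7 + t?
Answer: 4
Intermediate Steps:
X(U, x) = -6 (X(U, x) = -6*U/U = -6*1 = -6)
(E(-21, 1) + X(11, 15))² = ((7 + 1) - 6)² = (8 - 6)² = 2² = 4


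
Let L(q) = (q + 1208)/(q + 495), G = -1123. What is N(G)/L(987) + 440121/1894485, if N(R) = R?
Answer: -210133253141/277226305 ≈ -757.98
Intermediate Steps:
L(q) = (1208 + q)/(495 + q)
N(G)/L(987) + 440121/1894485 = -1123*(495 + 987)/(1208 + 987) + 440121/1894485 = -1123/(2195/1482) + 440121*(1/1894485) = -1123/((1/1482)*2195) + 146707/631495 = -1123/2195/1482 + 146707/631495 = -1123*1482/2195 + 146707/631495 = -1664286/2195 + 146707/631495 = -210133253141/277226305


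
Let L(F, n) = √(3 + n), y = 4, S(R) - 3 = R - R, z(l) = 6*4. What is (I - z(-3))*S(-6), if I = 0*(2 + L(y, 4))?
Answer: -72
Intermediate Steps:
z(l) = 24
S(R) = 3 (S(R) = 3 + (R - R) = 3 + 0 = 3)
I = 0 (I = 0*(2 + √(3 + 4)) = 0*(2 + √7) = 0)
(I - z(-3))*S(-6) = (0 - 1*24)*3 = (0 - 24)*3 = -24*3 = -72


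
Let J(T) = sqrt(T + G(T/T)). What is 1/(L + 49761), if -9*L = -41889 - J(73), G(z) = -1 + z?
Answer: 4407642/239843308571 - 9*sqrt(73)/239843308571 ≈ 1.8377e-5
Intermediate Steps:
J(T) = sqrt(T) (J(T) = sqrt(T + (-1 + T/T)) = sqrt(T + (-1 + 1)) = sqrt(T + 0) = sqrt(T))
L = 13963/3 + sqrt(73)/9 (L = -(-41889 - sqrt(73))/9 = 13963/3 + sqrt(73)/9 ≈ 4655.3)
1/(L + 49761) = 1/((13963/3 + sqrt(73)/9) + 49761) = 1/(163246/3 + sqrt(73)/9)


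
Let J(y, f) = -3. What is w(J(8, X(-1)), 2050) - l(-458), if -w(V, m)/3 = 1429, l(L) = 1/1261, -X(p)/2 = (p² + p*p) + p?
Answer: -5405908/1261 ≈ -4287.0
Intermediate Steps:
X(p) = -4*p² - 2*p (X(p) = -2*((p² + p*p) + p) = -2*((p² + p²) + p) = -2*(2*p² + p) = -2*(p + 2*p²) = -4*p² - 2*p)
l(L) = 1/1261
w(V, m) = -4287 (w(V, m) = -3*1429 = -4287)
w(J(8, X(-1)), 2050) - l(-458) = -4287 - 1*1/1261 = -4287 - 1/1261 = -5405908/1261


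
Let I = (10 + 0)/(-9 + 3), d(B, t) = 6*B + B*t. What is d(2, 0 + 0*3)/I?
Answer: -36/5 ≈ -7.2000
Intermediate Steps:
I = -5/3 (I = 10/(-6) = 10*(-⅙) = -5/3 ≈ -1.6667)
d(2, 0 + 0*3)/I = (2*(6 + (0 + 0*3)))/(-5/3) = (2*(6 + (0 + 0)))*(-⅗) = (2*(6 + 0))*(-⅗) = (2*6)*(-⅗) = 12*(-⅗) = -36/5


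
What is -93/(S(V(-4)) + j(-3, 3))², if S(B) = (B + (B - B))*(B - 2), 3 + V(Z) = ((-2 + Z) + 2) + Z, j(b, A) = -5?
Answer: -31/6348 ≈ -0.0048834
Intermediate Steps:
V(Z) = -3 + 2*Z (V(Z) = -3 + (((-2 + Z) + 2) + Z) = -3 + (Z + Z) = -3 + 2*Z)
S(B) = B*(-2 + B) (S(B) = (B + 0)*(-2 + B) = B*(-2 + B))
-93/(S(V(-4)) + j(-3, 3))² = -93/((-3 + 2*(-4))*(-2 + (-3 + 2*(-4))) - 5)² = -93/((-3 - 8)*(-2 + (-3 - 8)) - 5)² = -93/(-11*(-2 - 11) - 5)² = -93/(-11*(-13) - 5)² = -93/(143 - 5)² = -93/(138²) = -93/19044 = -93*1/19044 = -31/6348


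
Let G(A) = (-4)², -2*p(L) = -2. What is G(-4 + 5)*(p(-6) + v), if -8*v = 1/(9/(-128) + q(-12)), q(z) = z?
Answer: 24976/1545 ≈ 16.166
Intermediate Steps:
p(L) = 1 (p(L) = -½*(-2) = 1)
G(A) = 16
v = 16/1545 (v = -1/(8*(9/(-128) - 12)) = -1/(8*(9*(-1/128) - 12)) = -1/(8*(-9/128 - 12)) = -1/(8*(-1545/128)) = -⅛*(-128/1545) = 16/1545 ≈ 0.010356)
G(-4 + 5)*(p(-6) + v) = 16*(1 + 16/1545) = 16*(1561/1545) = 24976/1545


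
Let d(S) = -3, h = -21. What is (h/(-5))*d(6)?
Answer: -63/5 ≈ -12.600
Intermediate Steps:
(h/(-5))*d(6) = -21/(-5)*(-3) = -21*(-1/5)*(-3) = (21/5)*(-3) = -63/5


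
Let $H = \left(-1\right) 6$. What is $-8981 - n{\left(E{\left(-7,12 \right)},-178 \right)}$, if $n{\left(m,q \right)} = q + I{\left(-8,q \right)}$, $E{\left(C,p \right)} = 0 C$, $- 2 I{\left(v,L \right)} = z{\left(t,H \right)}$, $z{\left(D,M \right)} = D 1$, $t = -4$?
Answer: $-8805$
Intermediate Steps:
$H = -6$
$z{\left(D,M \right)} = D$
$I{\left(v,L \right)} = 2$ ($I{\left(v,L \right)} = \left(- \frac{1}{2}\right) \left(-4\right) = 2$)
$E{\left(C,p \right)} = 0$
$n{\left(m,q \right)} = 2 + q$ ($n{\left(m,q \right)} = q + 2 = 2 + q$)
$-8981 - n{\left(E{\left(-7,12 \right)},-178 \right)} = -8981 - \left(2 - 178\right) = -8981 - -176 = -8981 + 176 = -8805$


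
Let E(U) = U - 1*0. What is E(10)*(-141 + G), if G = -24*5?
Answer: -2610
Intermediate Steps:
G = -120
E(U) = U (E(U) = U + 0 = U)
E(10)*(-141 + G) = 10*(-141 - 120) = 10*(-261) = -2610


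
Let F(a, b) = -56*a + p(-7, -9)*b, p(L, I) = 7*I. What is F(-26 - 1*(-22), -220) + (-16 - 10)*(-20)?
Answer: 14604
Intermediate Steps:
F(a, b) = -63*b - 56*a (F(a, b) = -56*a + (7*(-9))*b = -56*a - 63*b = -63*b - 56*a)
F(-26 - 1*(-22), -220) + (-16 - 10)*(-20) = (-63*(-220) - 56*(-26 - 1*(-22))) + (-16 - 10)*(-20) = (13860 - 56*(-26 + 22)) - 26*(-20) = (13860 - 56*(-4)) + 520 = (13860 + 224) + 520 = 14084 + 520 = 14604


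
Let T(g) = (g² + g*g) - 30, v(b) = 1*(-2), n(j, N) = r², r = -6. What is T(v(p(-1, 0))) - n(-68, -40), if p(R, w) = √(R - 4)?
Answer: -58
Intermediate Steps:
n(j, N) = 36 (n(j, N) = (-6)² = 36)
p(R, w) = √(-4 + R)
v(b) = -2
T(g) = -30 + 2*g² (T(g) = (g² + g²) - 30 = 2*g² - 30 = -30 + 2*g²)
T(v(p(-1, 0))) - n(-68, -40) = (-30 + 2*(-2)²) - 1*36 = (-30 + 2*4) - 36 = (-30 + 8) - 36 = -22 - 36 = -58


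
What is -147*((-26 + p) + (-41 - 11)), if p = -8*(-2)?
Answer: 9114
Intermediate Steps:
p = 16
-147*((-26 + p) + (-41 - 11)) = -147*((-26 + 16) + (-41 - 11)) = -147*(-10 - 52) = -147*(-62) = 9114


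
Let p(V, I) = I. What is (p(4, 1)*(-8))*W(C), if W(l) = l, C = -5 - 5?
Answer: 80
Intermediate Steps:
C = -10
(p(4, 1)*(-8))*W(C) = (1*(-8))*(-10) = -8*(-10) = 80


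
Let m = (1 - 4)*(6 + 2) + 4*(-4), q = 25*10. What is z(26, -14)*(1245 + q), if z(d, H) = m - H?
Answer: -38870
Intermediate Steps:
q = 250
m = -40 (m = -3*8 - 16 = -24 - 16 = -40)
z(d, H) = -40 - H
z(26, -14)*(1245 + q) = (-40 - 1*(-14))*(1245 + 250) = (-40 + 14)*1495 = -26*1495 = -38870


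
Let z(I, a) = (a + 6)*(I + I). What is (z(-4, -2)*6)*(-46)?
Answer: 8832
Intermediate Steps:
z(I, a) = 2*I*(6 + a) (z(I, a) = (6 + a)*(2*I) = 2*I*(6 + a))
(z(-4, -2)*6)*(-46) = ((2*(-4)*(6 - 2))*6)*(-46) = ((2*(-4)*4)*6)*(-46) = -32*6*(-46) = -192*(-46) = 8832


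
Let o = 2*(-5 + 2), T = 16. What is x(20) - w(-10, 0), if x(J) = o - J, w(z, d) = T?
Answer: -42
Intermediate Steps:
o = -6 (o = 2*(-3) = -6)
w(z, d) = 16
x(J) = -6 - J
x(20) - w(-10, 0) = (-6 - 1*20) - 1*16 = (-6 - 20) - 16 = -26 - 16 = -42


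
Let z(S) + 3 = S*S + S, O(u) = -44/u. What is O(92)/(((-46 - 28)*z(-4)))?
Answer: 11/15318 ≈ 0.00071811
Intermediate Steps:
z(S) = -3 + S + S² (z(S) = -3 + (S*S + S) = -3 + (S² + S) = -3 + (S + S²) = -3 + S + S²)
O(92)/(((-46 - 28)*z(-4))) = (-44/92)/(((-46 - 28)*(-3 - 4 + (-4)²))) = (-44*1/92)/((-74*(-3 - 4 + 16))) = -11/(23*((-74*9))) = -11/23/(-666) = -11/23*(-1/666) = 11/15318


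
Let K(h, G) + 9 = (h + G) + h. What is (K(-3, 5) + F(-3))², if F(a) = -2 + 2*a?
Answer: 324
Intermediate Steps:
K(h, G) = -9 + G + 2*h (K(h, G) = -9 + ((h + G) + h) = -9 + ((G + h) + h) = -9 + (G + 2*h) = -9 + G + 2*h)
(K(-3, 5) + F(-3))² = ((-9 + 5 + 2*(-3)) + (-2 + 2*(-3)))² = ((-9 + 5 - 6) + (-2 - 6))² = (-10 - 8)² = (-18)² = 324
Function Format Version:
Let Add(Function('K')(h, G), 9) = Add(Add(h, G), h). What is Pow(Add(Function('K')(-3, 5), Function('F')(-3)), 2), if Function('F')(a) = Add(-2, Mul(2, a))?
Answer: 324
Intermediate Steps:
Function('K')(h, G) = Add(-9, G, Mul(2, h)) (Function('K')(h, G) = Add(-9, Add(Add(h, G), h)) = Add(-9, Add(Add(G, h), h)) = Add(-9, Add(G, Mul(2, h))) = Add(-9, G, Mul(2, h)))
Pow(Add(Function('K')(-3, 5), Function('F')(-3)), 2) = Pow(Add(Add(-9, 5, Mul(2, -3)), Add(-2, Mul(2, -3))), 2) = Pow(Add(Add(-9, 5, -6), Add(-2, -6)), 2) = Pow(Add(-10, -8), 2) = Pow(-18, 2) = 324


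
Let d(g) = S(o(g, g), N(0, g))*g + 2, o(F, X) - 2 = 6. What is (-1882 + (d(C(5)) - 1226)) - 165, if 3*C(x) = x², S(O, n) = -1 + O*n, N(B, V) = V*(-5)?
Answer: -54514/9 ≈ -6057.1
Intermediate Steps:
o(F, X) = 8 (o(F, X) = 2 + 6 = 8)
N(B, V) = -5*V
C(x) = x²/3
d(g) = 2 + g*(-1 - 40*g) (d(g) = (-1 + 8*(-5*g))*g + 2 = (-1 - 40*g)*g + 2 = g*(-1 - 40*g) + 2 = 2 + g*(-1 - 40*g))
(-1882 + (d(C(5)) - 1226)) - 165 = (-1882 + ((2 - 5²/3 - 40*((⅓)*5²)²) - 1226)) - 165 = (-1882 + ((2 - 25/3 - 40*((⅓)*25)²) - 1226)) - 165 = (-1882 + ((2 - 1*25/3 - 40*(25/3)²) - 1226)) - 165 = (-1882 + ((2 - 25/3 - 40*625/9) - 1226)) - 165 = (-1882 + ((2 - 25/3 - 25000/9) - 1226)) - 165 = (-1882 + (-25057/9 - 1226)) - 165 = (-1882 - 36091/9) - 165 = -53029/9 - 165 = -54514/9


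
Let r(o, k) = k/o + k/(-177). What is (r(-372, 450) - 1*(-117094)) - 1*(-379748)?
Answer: 1817434311/3658 ≈ 4.9684e+5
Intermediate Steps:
r(o, k) = -k/177 + k/o (r(o, k) = k/o + k*(-1/177) = k/o - k/177 = -k/177 + k/o)
(r(-372, 450) - 1*(-117094)) - 1*(-379748) = ((-1/177*450 + 450/(-372)) - 1*(-117094)) - 1*(-379748) = ((-150/59 + 450*(-1/372)) + 117094) + 379748 = ((-150/59 - 75/62) + 117094) + 379748 = (-13725/3658 + 117094) + 379748 = 428316127/3658 + 379748 = 1817434311/3658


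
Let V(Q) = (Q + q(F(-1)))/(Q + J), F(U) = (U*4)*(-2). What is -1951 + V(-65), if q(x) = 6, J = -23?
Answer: -171629/88 ≈ -1950.3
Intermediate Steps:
F(U) = -8*U (F(U) = (4*U)*(-2) = -8*U)
V(Q) = (6 + Q)/(-23 + Q) (V(Q) = (Q + 6)/(Q - 23) = (6 + Q)/(-23 + Q))
-1951 + V(-65) = -1951 + (6 - 65)/(-23 - 65) = -1951 - 59/(-88) = -1951 - 1/88*(-59) = -1951 + 59/88 = -171629/88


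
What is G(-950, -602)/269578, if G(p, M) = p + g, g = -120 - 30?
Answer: -550/134789 ≈ -0.0040805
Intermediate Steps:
g = -150
G(p, M) = -150 + p (G(p, M) = p - 150 = -150 + p)
G(-950, -602)/269578 = (-150 - 950)/269578 = -1100*1/269578 = -550/134789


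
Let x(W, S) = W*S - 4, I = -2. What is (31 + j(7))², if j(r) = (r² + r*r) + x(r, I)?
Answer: 12321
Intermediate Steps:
x(W, S) = -4 + S*W (x(W, S) = S*W - 4 = -4 + S*W)
j(r) = -4 - 2*r + 2*r² (j(r) = (r² + r*r) + (-4 - 2*r) = (r² + r²) + (-4 - 2*r) = 2*r² + (-4 - 2*r) = -4 - 2*r + 2*r²)
(31 + j(7))² = (31 + (-4 - 2*7 + 2*7²))² = (31 + (-4 - 14 + 2*49))² = (31 + (-4 - 14 + 98))² = (31 + 80)² = 111² = 12321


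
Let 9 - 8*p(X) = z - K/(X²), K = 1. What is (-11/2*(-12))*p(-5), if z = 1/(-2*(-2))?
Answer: 29007/400 ≈ 72.517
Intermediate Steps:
z = ¼ (z = -½*(-½) = ¼ ≈ 0.25000)
p(X) = 35/32 + 1/(8*X²) (p(X) = 9/8 - (¼ - 1/(X²))/8 = 9/8 - (¼ - 1/X²)/8 = 9/8 + (-1/32 + 1/(8*X²)) = 35/32 + 1/(8*X²))
(-11/2*(-12))*p(-5) = (-11/2*(-12))*(35/32 + (⅛)/(-5)²) = (-11*½*(-12))*(35/32 + (⅛)*(1/25)) = (-11/2*(-12))*(35/32 + 1/200) = 66*(879/800) = 29007/400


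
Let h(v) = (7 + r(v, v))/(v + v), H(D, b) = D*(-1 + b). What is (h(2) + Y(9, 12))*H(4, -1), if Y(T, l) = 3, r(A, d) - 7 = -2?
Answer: -48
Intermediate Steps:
r(A, d) = 5 (r(A, d) = 7 - 2 = 5)
h(v) = 6/v (h(v) = (7 + 5)/(v + v) = 12/((2*v)) = 12*(1/(2*v)) = 6/v)
(h(2) + Y(9, 12))*H(4, -1) = (6/2 + 3)*(4*(-1 - 1)) = (6*(½) + 3)*(4*(-2)) = (3 + 3)*(-8) = 6*(-8) = -48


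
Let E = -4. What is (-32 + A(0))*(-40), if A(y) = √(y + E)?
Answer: 1280 - 80*I ≈ 1280.0 - 80.0*I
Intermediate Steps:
A(y) = √(-4 + y) (A(y) = √(y - 4) = √(-4 + y))
(-32 + A(0))*(-40) = (-32 + √(-4 + 0))*(-40) = (-32 + √(-4))*(-40) = (-32 + 2*I)*(-40) = 1280 - 80*I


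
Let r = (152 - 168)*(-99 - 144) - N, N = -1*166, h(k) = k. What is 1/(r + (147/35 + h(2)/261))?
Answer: 1305/5295961 ≈ 0.00024641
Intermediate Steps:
N = -166
r = 4054 (r = (152 - 168)*(-99 - 144) - 1*(-166) = -16*(-243) + 166 = 3888 + 166 = 4054)
1/(r + (147/35 + h(2)/261)) = 1/(4054 + (147/35 + 2/261)) = 1/(4054 + (147*(1/35) + 2*(1/261))) = 1/(4054 + (21/5 + 2/261)) = 1/(4054 + 5491/1305) = 1/(5295961/1305) = 1305/5295961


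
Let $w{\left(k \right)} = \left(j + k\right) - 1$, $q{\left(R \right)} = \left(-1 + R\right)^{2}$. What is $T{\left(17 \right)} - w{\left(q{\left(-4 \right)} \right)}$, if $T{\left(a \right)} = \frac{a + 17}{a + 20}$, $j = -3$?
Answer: $- \frac{743}{37} \approx -20.081$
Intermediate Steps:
$T{\left(a \right)} = \frac{17 + a}{20 + a}$
$w{\left(k \right)} = -4 + k$ ($w{\left(k \right)} = \left(-3 + k\right) - 1 = -4 + k$)
$T{\left(17 \right)} - w{\left(q{\left(-4 \right)} \right)} = \frac{17 + 17}{20 + 17} - \left(-4 + \left(-1 - 4\right)^{2}\right) = \frac{1}{37} \cdot 34 - \left(-4 + \left(-5\right)^{2}\right) = \frac{1}{37} \cdot 34 - \left(-4 + 25\right) = \frac{34}{37} - 21 = - \frac{743}{37}$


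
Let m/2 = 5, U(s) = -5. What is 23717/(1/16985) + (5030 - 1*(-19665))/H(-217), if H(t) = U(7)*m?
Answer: 4028327511/10 ≈ 4.0283e+8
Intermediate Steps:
m = 10 (m = 2*5 = 10)
H(t) = -50 (H(t) = -5*10 = -50)
23717/(1/16985) + (5030 - 1*(-19665))/H(-217) = 23717/(1/16985) + (5030 - 1*(-19665))/(-50) = 23717/(1/16985) + (5030 + 19665)*(-1/50) = 23717*16985 + 24695*(-1/50) = 402833245 - 4939/10 = 4028327511/10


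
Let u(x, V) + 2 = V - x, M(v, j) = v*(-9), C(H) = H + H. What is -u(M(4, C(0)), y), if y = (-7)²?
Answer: -83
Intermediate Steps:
C(H) = 2*H
M(v, j) = -9*v
y = 49
u(x, V) = -2 + V - x (u(x, V) = -2 + (V - x) = -2 + V - x)
-u(M(4, C(0)), y) = -(-2 + 49 - (-9)*4) = -(-2 + 49 - 1*(-36)) = -(-2 + 49 + 36) = -1*83 = -83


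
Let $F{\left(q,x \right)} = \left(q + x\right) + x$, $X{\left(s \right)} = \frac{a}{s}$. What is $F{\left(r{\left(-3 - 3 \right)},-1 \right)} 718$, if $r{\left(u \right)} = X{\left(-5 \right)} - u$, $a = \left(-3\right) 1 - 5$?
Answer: $\frac{20104}{5} \approx 4020.8$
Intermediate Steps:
$a = -8$ ($a = -3 - 5 = -8$)
$X{\left(s \right)} = - \frac{8}{s}$
$r{\left(u \right)} = \frac{8}{5} - u$ ($r{\left(u \right)} = - \frac{8}{-5} - u = \left(-8\right) \left(- \frac{1}{5}\right) - u = \frac{8}{5} - u$)
$F{\left(q,x \right)} = q + 2 x$
$F{\left(r{\left(-3 - 3 \right)},-1 \right)} 718 = \left(\left(\frac{8}{5} - \left(-3 - 3\right)\right) + 2 \left(-1\right)\right) 718 = \left(\left(\frac{8}{5} - \left(-3 - 3\right)\right) - 2\right) 718 = \left(\left(\frac{8}{5} - -6\right) - 2\right) 718 = \left(\left(\frac{8}{5} + 6\right) - 2\right) 718 = \left(\frac{38}{5} - 2\right) 718 = \frac{28}{5} \cdot 718 = \frac{20104}{5}$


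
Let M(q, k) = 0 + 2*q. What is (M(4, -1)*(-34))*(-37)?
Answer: 10064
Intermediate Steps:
M(q, k) = 2*q
(M(4, -1)*(-34))*(-37) = ((2*4)*(-34))*(-37) = (8*(-34))*(-37) = -272*(-37) = 10064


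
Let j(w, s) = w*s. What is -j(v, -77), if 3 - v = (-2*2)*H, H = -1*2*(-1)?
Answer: 847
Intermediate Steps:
H = 2 (H = -2*(-1) = 2)
v = 11 (v = 3 - (-2*2)*2 = 3 - (-4)*2 = 3 - 1*(-8) = 3 + 8 = 11)
j(w, s) = s*w
-j(v, -77) = -(-77)*11 = -1*(-847) = 847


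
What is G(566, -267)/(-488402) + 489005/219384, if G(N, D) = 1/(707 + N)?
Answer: 13819631284243/6199948859112 ≈ 2.2290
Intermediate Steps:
G(566, -267)/(-488402) + 489005/219384 = 1/((707 + 566)*(-488402)) + 489005/219384 = -1/488402/1273 + 489005*(1/219384) = (1/1273)*(-1/488402) + 44455/19944 = -1/621735746 + 44455/19944 = 13819631284243/6199948859112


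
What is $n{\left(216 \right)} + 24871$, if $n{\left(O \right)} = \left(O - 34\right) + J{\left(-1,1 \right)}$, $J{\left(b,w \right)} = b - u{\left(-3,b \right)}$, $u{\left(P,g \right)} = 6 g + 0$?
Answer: $25058$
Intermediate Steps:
$u{\left(P,g \right)} = 6 g$
$J{\left(b,w \right)} = - 5 b$ ($J{\left(b,w \right)} = b - 6 b = - 5 b$)
$n{\left(O \right)} = -29 + O$ ($n{\left(O \right)} = \left(O - 34\right) - -5 = \left(-34 + O\right) + 5 = -29 + O$)
$n{\left(216 \right)} + 24871 = \left(-29 + 216\right) + 24871 = 187 + 24871 = 25058$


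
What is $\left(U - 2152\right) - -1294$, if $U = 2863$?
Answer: $2005$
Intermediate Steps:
$\left(U - 2152\right) - -1294 = \left(2863 - 2152\right) - -1294 = 711 + \left(-335 + 1629\right) = 711 + 1294 = 2005$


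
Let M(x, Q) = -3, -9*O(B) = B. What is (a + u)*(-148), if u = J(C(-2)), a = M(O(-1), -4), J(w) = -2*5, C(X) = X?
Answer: 1924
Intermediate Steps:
O(B) = -B/9
J(w) = -10
a = -3
u = -10
(a + u)*(-148) = (-3 - 10)*(-148) = -13*(-148) = 1924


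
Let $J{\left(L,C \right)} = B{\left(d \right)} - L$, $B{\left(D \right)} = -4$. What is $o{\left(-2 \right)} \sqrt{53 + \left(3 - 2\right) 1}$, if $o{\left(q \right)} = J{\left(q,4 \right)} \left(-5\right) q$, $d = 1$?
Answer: $- 60 \sqrt{6} \approx -146.97$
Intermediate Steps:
$J{\left(L,C \right)} = -4 - L$
$o{\left(q \right)} = q \left(20 + 5 q\right)$ ($o{\left(q \right)} = \left(-4 - q\right) \left(-5\right) q = \left(20 + 5 q\right) q = q \left(20 + 5 q\right)$)
$o{\left(-2 \right)} \sqrt{53 + \left(3 - 2\right) 1} = 5 \left(-2\right) \left(4 - 2\right) \sqrt{53 + \left(3 - 2\right) 1} = 5 \left(-2\right) 2 \sqrt{53 + 1 \cdot 1} = - 20 \sqrt{53 + 1} = - 20 \sqrt{54} = - 20 \cdot 3 \sqrt{6} = - 60 \sqrt{6}$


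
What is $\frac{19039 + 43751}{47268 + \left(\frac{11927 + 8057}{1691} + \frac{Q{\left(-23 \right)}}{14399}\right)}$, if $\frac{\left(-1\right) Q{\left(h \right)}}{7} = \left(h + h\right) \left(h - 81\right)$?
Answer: $\frac{21840791973}{16444941406} \approx 1.3281$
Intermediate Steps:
$Q{\left(h \right)} = - 14 h \left(-81 + h\right)$ ($Q{\left(h \right)} = - 7 \left(h + h\right) \left(h - 81\right) = - 7 \cdot 2 h \left(-81 + h\right) = - 14 h \left(-81 + h\right)$)
$\frac{19039 + 43751}{47268 + \left(\frac{11927 + 8057}{1691} + \frac{Q{\left(-23 \right)}}{14399}\right)} = \frac{19039 + 43751}{47268 + \left(\frac{11927 + 8057}{1691} + \frac{14 \left(-23\right) \left(81 - -23\right)}{14399}\right)} = \frac{62790}{47268 + \left(19984 \cdot \frac{1}{1691} + 14 \left(-23\right) \left(81 + 23\right) \frac{1}{14399}\right)} = \frac{62790}{47268 + \left(\frac{19984}{1691} + 14 \left(-23\right) 104 \cdot \frac{1}{14399}\right)} = \frac{62790}{47268 + \left(\frac{19984}{1691} - \frac{4784}{2057}\right)} = \frac{62790}{47268 + \frac{33017344}{3478387}} = \frac{62790}{\frac{164449414060}{3478387}} = 62790 \cdot \frac{3478387}{164449414060} = \frac{21840791973}{16444941406}$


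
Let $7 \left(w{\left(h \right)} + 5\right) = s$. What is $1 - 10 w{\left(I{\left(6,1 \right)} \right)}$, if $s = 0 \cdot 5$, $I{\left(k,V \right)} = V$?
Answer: $51$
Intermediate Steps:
$s = 0$
$w{\left(h \right)} = -5$ ($w{\left(h \right)} = -5 + \frac{1}{7} \cdot 0 = -5 + 0 = -5$)
$1 - 10 w{\left(I{\left(6,1 \right)} \right)} = 1 - -50 = 1 + 50 = 51$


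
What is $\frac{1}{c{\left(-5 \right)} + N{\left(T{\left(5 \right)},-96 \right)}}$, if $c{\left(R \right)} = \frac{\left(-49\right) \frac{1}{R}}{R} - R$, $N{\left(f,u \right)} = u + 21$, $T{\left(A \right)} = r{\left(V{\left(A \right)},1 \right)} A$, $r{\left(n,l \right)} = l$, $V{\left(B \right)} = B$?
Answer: $- \frac{25}{1799} \approx -0.013897$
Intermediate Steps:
$T{\left(A \right)} = A$ ($T{\left(A \right)} = 1 A = A$)
$N{\left(f,u \right)} = 21 + u$
$c{\left(R \right)} = - R - \frac{49}{R^{2}}$ ($c{\left(R \right)} = - \frac{49}{R^{2}} - R = - R - \frac{49}{R^{2}}$)
$\frac{1}{c{\left(-5 \right)} + N{\left(T{\left(5 \right)},-96 \right)}} = \frac{1}{\left(\left(-1\right) \left(-5\right) - \frac{49}{25}\right) + \left(21 - 96\right)} = \frac{1}{\left(5 - \frac{49}{25}\right) - 75} = \frac{1}{\frac{76}{25} - 75} = \frac{1}{- \frac{1799}{25}} = - \frac{25}{1799}$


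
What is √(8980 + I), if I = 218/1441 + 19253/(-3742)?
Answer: √260957800946370946/5392222 ≈ 94.737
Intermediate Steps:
I = -26927817/5392222 (I = 218*(1/1441) + 19253*(-1/3742) = 218/1441 - 19253/3742 = -26927817/5392222 ≈ -4.9938)
√(8980 + I) = √(8980 - 26927817/5392222) = √(48395225743/5392222) = √260957800946370946/5392222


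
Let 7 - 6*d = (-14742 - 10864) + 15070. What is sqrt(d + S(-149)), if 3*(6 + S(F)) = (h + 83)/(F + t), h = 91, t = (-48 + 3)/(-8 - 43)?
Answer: sqrt(99904331670)/7554 ≈ 41.842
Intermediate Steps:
d = 10543/6 (d = 7/6 - ((-14742 - 10864) + 15070)/6 = 7/6 - (-25606 + 15070)/6 = 7/6 - 1/6*(-10536) = 7/6 + 1756 = 10543/6 ≈ 1757.2)
t = 15/17 (t = -45/(-51) = -45*(-1/51) = 15/17 ≈ 0.88235)
S(F) = -6 + 58/(15/17 + F) (S(F) = -6 + ((91 + 83)/(F + 15/17))/3 = -6 + (174/(15/17 + F))/3 = -6 + 58/(15/17 + F))
sqrt(d + S(-149)) = sqrt(10543/6 + 2*(448 - 51*(-149))/(15 + 17*(-149))) = sqrt(10543/6 + 2*(448 + 7599)/(15 - 2533)) = sqrt(10543/6 + 2*8047/(-2518)) = sqrt(10543/6 + 2*(-1/2518)*8047) = sqrt(10543/6 - 8047/1259) = sqrt(13225355/7554) = sqrt(99904331670)/7554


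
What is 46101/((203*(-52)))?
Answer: -46101/10556 ≈ -4.3673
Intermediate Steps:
46101/((203*(-52))) = 46101/(-10556) = 46101*(-1/10556) = -46101/10556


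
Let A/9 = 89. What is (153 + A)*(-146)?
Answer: -139284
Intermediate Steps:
A = 801 (A = 9*89 = 801)
(153 + A)*(-146) = (153 + 801)*(-146) = 954*(-146) = -139284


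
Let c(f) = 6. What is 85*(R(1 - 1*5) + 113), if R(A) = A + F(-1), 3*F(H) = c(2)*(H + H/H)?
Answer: 9265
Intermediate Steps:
F(H) = 2 + 2*H (F(H) = (6*(H + H/H))/3 = (6*(H + 1))/3 = (6*(1 + H))/3 = (6 + 6*H)/3 = 2 + 2*H)
R(A) = A (R(A) = A + (2 + 2*(-1)) = A + (2 - 2) = A + 0 = A)
85*(R(1 - 1*5) + 113) = 85*((1 - 1*5) + 113) = 85*((1 - 5) + 113) = 85*(-4 + 113) = 85*109 = 9265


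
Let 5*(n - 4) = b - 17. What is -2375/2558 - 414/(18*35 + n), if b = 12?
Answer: -854129/539738 ≈ -1.5825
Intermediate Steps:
n = 3 (n = 4 + (12 - 17)/5 = 4 + (⅕)*(-5) = 4 - 1 = 3)
-2375/2558 - 414/(18*35 + n) = -2375/2558 - 414/(18*35 + 3) = -2375*1/2558 - 414/(630 + 3) = -2375/2558 - 414/633 = -2375/2558 - 414*1/633 = -2375/2558 - 138/211 = -854129/539738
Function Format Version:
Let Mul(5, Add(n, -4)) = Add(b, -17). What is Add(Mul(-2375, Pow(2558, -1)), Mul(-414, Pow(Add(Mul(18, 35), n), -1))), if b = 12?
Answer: Rational(-854129, 539738) ≈ -1.5825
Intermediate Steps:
n = 3 (n = Add(4, Mul(Rational(1, 5), Add(12, -17))) = Add(4, Mul(Rational(1, 5), -5)) = Add(4, -1) = 3)
Add(Mul(-2375, Pow(2558, -1)), Mul(-414, Pow(Add(Mul(18, 35), n), -1))) = Add(Mul(-2375, Pow(2558, -1)), Mul(-414, Pow(Add(Mul(18, 35), 3), -1))) = Add(Mul(-2375, Rational(1, 2558)), Mul(-414, Pow(Add(630, 3), -1))) = Add(Rational(-2375, 2558), Mul(-414, Pow(633, -1))) = Add(Rational(-2375, 2558), Mul(-414, Rational(1, 633))) = Add(Rational(-2375, 2558), Rational(-138, 211)) = Rational(-854129, 539738)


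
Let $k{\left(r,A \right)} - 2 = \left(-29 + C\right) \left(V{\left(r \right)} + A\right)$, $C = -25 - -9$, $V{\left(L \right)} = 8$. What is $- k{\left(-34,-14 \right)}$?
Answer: $-272$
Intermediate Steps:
$C = -16$ ($C = -25 + 9 = -16$)
$k{\left(r,A \right)} = -358 - 45 A$ ($k{\left(r,A \right)} = 2 + \left(-29 - 16\right) \left(8 + A\right) = 2 - 45 \left(8 + A\right) = 2 - \left(360 + 45 A\right) = -358 - 45 A$)
$- k{\left(-34,-14 \right)} = - (-358 - -630) = - (-358 + 630) = \left(-1\right) 272 = -272$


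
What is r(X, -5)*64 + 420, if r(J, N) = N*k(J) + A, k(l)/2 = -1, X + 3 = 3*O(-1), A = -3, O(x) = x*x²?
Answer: 868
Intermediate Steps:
O(x) = x³
X = -6 (X = -3 + 3*(-1)³ = -3 + 3*(-1) = -3 - 3 = -6)
k(l) = -2 (k(l) = 2*(-1) = -2)
r(J, N) = -3 - 2*N (r(J, N) = N*(-2) - 3 = -2*N - 3 = -3 - 2*N)
r(X, -5)*64 + 420 = (-3 - 2*(-5))*64 + 420 = (-3 + 10)*64 + 420 = 7*64 + 420 = 448 + 420 = 868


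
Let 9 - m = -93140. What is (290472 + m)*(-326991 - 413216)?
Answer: -283958949547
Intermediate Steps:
m = 93149 (m = 9 - 1*(-93140) = 9 + 93140 = 93149)
(290472 + m)*(-326991 - 413216) = (290472 + 93149)*(-326991 - 413216) = 383621*(-740207) = -283958949547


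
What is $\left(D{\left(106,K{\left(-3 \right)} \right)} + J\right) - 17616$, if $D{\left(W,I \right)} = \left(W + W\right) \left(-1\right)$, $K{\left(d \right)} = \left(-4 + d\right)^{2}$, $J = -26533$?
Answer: $-44361$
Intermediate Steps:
$D{\left(W,I \right)} = - 2 W$ ($D{\left(W,I \right)} = 2 W \left(-1\right) = - 2 W$)
$\left(D{\left(106,K{\left(-3 \right)} \right)} + J\right) - 17616 = \left(\left(-2\right) 106 - 26533\right) - 17616 = \left(-212 - 26533\right) - 17616 = -26745 - 17616 = -44361$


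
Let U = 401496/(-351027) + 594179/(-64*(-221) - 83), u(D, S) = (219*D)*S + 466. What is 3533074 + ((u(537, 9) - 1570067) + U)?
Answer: 1657296520400653/548421183 ≈ 3.0219e+6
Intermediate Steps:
u(D, S) = 466 + 219*D*S (u(D, S) = 219*D*S + 466 = 466 + 219*D*S)
U = 22547492953/548421183 (U = 401496*(-1/351027) + 594179/(14144 - 83) = -133832/117009 + 594179/14061 = 22547492953/548421183 ≈ 41.113)
3533074 + ((u(537, 9) - 1570067) + U) = 3533074 + (((466 + 219*537*9) - 1570067) + 22547492953/548421183) = 3533074 + (((466 + 1058427) - 1570067) + 22547492953/548421183) = 3533074 + ((1058893 - 1570067) + 22547492953/548421183) = 3533074 + (-511174 + 22547492953/548421183) = 3533074 - 280316102305889/548421183 = 1657296520400653/548421183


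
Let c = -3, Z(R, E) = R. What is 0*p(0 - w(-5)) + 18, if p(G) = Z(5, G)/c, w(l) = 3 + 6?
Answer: 18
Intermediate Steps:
w(l) = 9
p(G) = -5/3 (p(G) = 5/(-3) = 5*(-⅓) = -5/3)
0*p(0 - w(-5)) + 18 = 0*(-5/3) + 18 = 0 + 18 = 18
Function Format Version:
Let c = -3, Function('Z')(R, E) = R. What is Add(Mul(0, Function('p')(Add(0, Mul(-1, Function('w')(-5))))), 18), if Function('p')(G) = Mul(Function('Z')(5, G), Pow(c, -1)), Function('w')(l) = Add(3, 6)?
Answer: 18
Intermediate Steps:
Function('w')(l) = 9
Function('p')(G) = Rational(-5, 3) (Function('p')(G) = Mul(5, Pow(-3, -1)) = Mul(5, Rational(-1, 3)) = Rational(-5, 3))
Add(Mul(0, Function('p')(Add(0, Mul(-1, Function('w')(-5))))), 18) = Add(Mul(0, Rational(-5, 3)), 18) = Add(0, 18) = 18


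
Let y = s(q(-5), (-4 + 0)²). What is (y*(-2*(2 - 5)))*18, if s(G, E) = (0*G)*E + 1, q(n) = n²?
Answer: 108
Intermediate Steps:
s(G, E) = 1 (s(G, E) = 0*E + 1 = 0 + 1 = 1)
y = 1
(y*(-2*(2 - 5)))*18 = (1*(-2*(2 - 5)))*18 = (1*(-2*(-3)))*18 = (1*6)*18 = 6*18 = 108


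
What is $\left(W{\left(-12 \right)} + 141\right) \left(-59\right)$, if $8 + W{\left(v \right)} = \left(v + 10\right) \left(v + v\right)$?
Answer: $-10679$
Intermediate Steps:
$W{\left(v \right)} = -8 + 2 v \left(10 + v\right)$ ($W{\left(v \right)} = -8 + \left(v + 10\right) \left(v + v\right) = -8 + \left(10 + v\right) 2 v = -8 + 2 v \left(10 + v\right)$)
$\left(W{\left(-12 \right)} + 141\right) \left(-59\right) = \left(\left(-8 + 2 \left(-12\right)^{2} + 20 \left(-12\right)\right) + 141\right) \left(-59\right) = \left(\left(-8 + 2 \cdot 144 - 240\right) + 141\right) \left(-59\right) = \left(\left(-8 + 288 - 240\right) + 141\right) \left(-59\right) = \left(40 + 141\right) \left(-59\right) = 181 \left(-59\right) = -10679$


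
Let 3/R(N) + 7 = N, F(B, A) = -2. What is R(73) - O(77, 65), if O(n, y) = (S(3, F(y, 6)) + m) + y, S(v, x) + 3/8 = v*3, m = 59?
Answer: -11667/88 ≈ -132.58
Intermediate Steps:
S(v, x) = -3/8 + 3*v (S(v, x) = -3/8 + v*3 = -3/8 + 3*v)
R(N) = 3/(-7 + N)
O(n, y) = 541/8 + y (O(n, y) = ((-3/8 + 3*3) + 59) + y = ((-3/8 + 9) + 59) + y = (69/8 + 59) + y = 541/8 + y)
R(73) - O(77, 65) = 3/(-7 + 73) - (541/8 + 65) = 3/66 - 1*1061/8 = 3*(1/66) - 1061/8 = 1/22 - 1061/8 = -11667/88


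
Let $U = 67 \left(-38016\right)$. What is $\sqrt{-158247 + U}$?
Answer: $27 i \sqrt{3711} \approx 1644.8 i$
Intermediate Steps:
$U = -2547072$
$\sqrt{-158247 + U} = \sqrt{-158247 - 2547072} = \sqrt{-2705319} = 27 i \sqrt{3711}$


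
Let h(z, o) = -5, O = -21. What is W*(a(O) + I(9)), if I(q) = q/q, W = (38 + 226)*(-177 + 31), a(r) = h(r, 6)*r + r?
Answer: -3276240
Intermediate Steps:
a(r) = -4*r (a(r) = -5*r + r = -4*r)
W = -38544 (W = 264*(-146) = -38544)
I(q) = 1
W*(a(O) + I(9)) = -38544*(-4*(-21) + 1) = -38544*(84 + 1) = -38544*85 = -3276240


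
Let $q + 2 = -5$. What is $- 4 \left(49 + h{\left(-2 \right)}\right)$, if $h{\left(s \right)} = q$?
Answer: $-168$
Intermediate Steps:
$q = -7$ ($q = -2 - 5 = -7$)
$h{\left(s \right)} = -7$
$- 4 \left(49 + h{\left(-2 \right)}\right) = - 4 \left(49 - 7\right) = \left(-4\right) 42 = -168$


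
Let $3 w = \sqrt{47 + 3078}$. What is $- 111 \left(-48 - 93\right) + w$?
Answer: $15651 + \frac{25 \sqrt{5}}{3} \approx 15670.0$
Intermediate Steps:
$w = \frac{25 \sqrt{5}}{3}$ ($w = \frac{\sqrt{47 + 3078}}{3} = \frac{\sqrt{3125}}{3} = \frac{25 \sqrt{5}}{3} \approx 18.634$)
$- 111 \left(-48 - 93\right) + w = - 111 \left(-48 - 93\right) + \frac{25 \sqrt{5}}{3} = \left(-111\right) \left(-141\right) + \frac{25 \sqrt{5}}{3} = 15651 + \frac{25 \sqrt{5}}{3}$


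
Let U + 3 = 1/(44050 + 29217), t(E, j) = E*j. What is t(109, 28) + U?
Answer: 223391084/73267 ≈ 3049.0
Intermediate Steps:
U = -219800/73267 (U = -3 + 1/(44050 + 29217) = -3 + 1/73267 = -219800/73267 ≈ -3.0000)
t(109, 28) + U = 109*28 - 219800/73267 = 3052 - 219800/73267 = 223391084/73267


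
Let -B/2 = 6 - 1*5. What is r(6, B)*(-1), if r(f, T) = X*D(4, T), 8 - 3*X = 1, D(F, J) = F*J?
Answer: 56/3 ≈ 18.667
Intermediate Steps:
B = -2 (B = -2*(6 - 1*5) = -2*(6 - 5) = -2*1 = -2)
X = 7/3 (X = 8/3 - ⅓*1 = 8/3 - ⅓ = 7/3 ≈ 2.3333)
r(f, T) = 28*T/3 (r(f, T) = 7*(4*T)/3 = 28*T/3)
r(6, B)*(-1) = ((28/3)*(-2))*(-1) = -56/3*(-1) = 56/3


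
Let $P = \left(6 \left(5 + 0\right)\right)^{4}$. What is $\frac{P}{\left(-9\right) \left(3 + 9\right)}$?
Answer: $-7500$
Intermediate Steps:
$P = 810000$ ($P = \left(6 \cdot 5\right)^{4} = 30^{4} = 810000$)
$\frac{P}{\left(-9\right) \left(3 + 9\right)} = \frac{810000}{\left(-9\right) \left(3 + 9\right)} = \frac{810000}{\left(-9\right) 12} = \frac{810000}{-108} = 810000 \left(- \frac{1}{108}\right) = -7500$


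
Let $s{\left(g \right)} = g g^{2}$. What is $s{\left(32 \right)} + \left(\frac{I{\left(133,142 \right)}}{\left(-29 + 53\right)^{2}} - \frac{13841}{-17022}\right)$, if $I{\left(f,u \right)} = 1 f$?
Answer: $\frac{53548288073}{1634112} \approx 32769.0$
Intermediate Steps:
$I{\left(f,u \right)} = f$
$s{\left(g \right)} = g^{3}$
$s{\left(32 \right)} + \left(\frac{I{\left(133,142 \right)}}{\left(-29 + 53\right)^{2}} - \frac{13841}{-17022}\right) = 32^{3} + \left(\frac{133}{\left(-29 + 53\right)^{2}} - \frac{13841}{-17022}\right) = 32768 + \left(\frac{133}{24^{2}} - - \frac{13841}{17022}\right) = 32768 + \left(\frac{133}{576} + \frac{13841}{17022}\right) = 32768 + \frac{1706057}{1634112} = \frac{53548288073}{1634112}$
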